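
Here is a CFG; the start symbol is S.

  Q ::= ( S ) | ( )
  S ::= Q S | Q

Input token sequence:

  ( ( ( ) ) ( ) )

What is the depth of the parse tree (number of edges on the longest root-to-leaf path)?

6

[S [Q ( [S [Q ( [S [Q ( )]] )] [S [Q ( )]]] )]]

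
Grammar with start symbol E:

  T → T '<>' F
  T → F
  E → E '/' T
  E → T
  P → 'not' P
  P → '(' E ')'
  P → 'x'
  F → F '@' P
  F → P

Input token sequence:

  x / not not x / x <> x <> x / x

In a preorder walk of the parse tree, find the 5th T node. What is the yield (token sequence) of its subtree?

x

[E [E [E [E [T [F [P x]]]] / [T [F [P not [P not [P x]]]]]] / [T [T [T [F [P x]]] <> [F [P x]]] <> [F [P x]]]] / [T [F [P x]]]]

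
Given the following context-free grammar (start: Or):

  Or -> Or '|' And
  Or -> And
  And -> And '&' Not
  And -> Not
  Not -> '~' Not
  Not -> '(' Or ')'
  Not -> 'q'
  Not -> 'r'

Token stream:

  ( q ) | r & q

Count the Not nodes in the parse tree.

4

[Or [Or [And [Not ( [Or [And [Not q]]] )]]] | [And [And [Not r]] & [Not q]]]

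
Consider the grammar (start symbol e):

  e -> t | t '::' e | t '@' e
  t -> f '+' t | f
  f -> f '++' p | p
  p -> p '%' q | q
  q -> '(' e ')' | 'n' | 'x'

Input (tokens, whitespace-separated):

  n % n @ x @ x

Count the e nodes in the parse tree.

[e [t [f [p [p [q n]] % [q n]]]] @ [e [t [f [p [q x]]]] @ [e [t [f [p [q x]]]]]]]

3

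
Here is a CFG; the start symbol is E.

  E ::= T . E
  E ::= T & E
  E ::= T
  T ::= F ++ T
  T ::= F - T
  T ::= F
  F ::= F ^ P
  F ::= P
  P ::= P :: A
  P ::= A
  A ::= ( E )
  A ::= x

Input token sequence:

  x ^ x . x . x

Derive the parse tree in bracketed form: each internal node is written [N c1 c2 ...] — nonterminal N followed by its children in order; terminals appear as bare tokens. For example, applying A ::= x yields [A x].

[E [T [F [F [P [A x]]] ^ [P [A x]]]] . [E [T [F [P [A x]]]] . [E [T [F [P [A x]]]]]]]

E
T . E
F . E
F ^ P . E
P ^ P . E
A ^ P . E
x ^ P . E
x ^ A . E
x ^ x . E
x ^ x . T . E
x ^ x . F . E
x ^ x . P . E
x ^ x . A . E
x ^ x . x . E
x ^ x . x . T
x ^ x . x . F
x ^ x . x . P
x ^ x . x . A
x ^ x . x . x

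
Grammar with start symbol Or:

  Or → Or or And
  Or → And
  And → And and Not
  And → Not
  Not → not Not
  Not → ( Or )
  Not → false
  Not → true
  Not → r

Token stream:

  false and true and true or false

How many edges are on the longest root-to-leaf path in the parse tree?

6

[Or [Or [And [And [And [Not false]] and [Not true]] and [Not true]]] or [And [Not false]]]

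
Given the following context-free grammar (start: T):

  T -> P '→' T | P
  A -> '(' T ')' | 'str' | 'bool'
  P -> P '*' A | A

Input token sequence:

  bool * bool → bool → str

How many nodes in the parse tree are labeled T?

3

[T [P [P [A bool]] * [A bool]] → [T [P [A bool]] → [T [P [A str]]]]]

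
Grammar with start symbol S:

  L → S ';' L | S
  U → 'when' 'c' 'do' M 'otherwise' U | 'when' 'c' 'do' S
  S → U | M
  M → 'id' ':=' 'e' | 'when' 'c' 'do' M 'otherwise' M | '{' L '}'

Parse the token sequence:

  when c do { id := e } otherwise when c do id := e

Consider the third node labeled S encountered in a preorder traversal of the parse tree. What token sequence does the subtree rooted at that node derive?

[S [U when c do [M { [L [S [M id := e]]] }] otherwise [U when c do [S [M id := e]]]]]

id := e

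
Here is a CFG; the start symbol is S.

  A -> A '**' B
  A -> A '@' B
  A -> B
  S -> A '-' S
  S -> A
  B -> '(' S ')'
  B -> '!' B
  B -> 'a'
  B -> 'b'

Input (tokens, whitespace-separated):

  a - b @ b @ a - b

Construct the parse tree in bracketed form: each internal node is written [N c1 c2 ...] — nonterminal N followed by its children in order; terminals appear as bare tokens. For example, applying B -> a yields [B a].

S
A - S
B - S
a - S
a - A - S
a - A @ B - S
a - A @ B @ B - S
a - B @ B @ B - S
a - b @ B @ B - S
a - b @ b @ B - S
a - b @ b @ a - S
a - b @ b @ a - A
a - b @ b @ a - B
a - b @ b @ a - b

[S [A [B a]] - [S [A [A [A [B b]] @ [B b]] @ [B a]] - [S [A [B b]]]]]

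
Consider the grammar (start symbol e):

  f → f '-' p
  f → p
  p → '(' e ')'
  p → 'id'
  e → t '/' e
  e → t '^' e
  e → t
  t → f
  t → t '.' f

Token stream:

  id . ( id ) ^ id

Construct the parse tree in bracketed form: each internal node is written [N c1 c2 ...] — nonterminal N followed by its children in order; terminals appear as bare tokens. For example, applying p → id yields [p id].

[e [t [t [f [p id]]] . [f [p ( [e [t [f [p id]]]] )]]] ^ [e [t [f [p id]]]]]

e
t ^ e
t . f ^ e
f . f ^ e
p . f ^ e
id . f ^ e
id . p ^ e
id . ( e ) ^ e
id . ( t ) ^ e
id . ( f ) ^ e
id . ( p ) ^ e
id . ( id ) ^ e
id . ( id ) ^ t
id . ( id ) ^ f
id . ( id ) ^ p
id . ( id ) ^ id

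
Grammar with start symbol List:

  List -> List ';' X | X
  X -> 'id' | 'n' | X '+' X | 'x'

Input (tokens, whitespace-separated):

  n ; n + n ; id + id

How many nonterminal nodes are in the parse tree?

[List [List [List [X n]] ; [X [X n] + [X n]]] ; [X [X id] + [X id]]]

10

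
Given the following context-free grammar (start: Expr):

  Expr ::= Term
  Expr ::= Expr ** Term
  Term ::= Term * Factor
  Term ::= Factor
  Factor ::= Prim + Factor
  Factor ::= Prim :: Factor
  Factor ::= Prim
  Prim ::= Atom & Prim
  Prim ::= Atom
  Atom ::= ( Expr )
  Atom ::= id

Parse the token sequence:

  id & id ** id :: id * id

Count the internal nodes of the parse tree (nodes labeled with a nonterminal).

19

[Expr [Expr [Term [Factor [Prim [Atom id] & [Prim [Atom id]]]]]] ** [Term [Term [Factor [Prim [Atom id]] :: [Factor [Prim [Atom id]]]]] * [Factor [Prim [Atom id]]]]]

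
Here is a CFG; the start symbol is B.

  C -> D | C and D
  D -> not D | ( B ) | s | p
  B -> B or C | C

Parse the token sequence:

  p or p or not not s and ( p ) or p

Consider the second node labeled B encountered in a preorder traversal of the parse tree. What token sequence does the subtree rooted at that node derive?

[B [B [B [B [C [D p]]] or [C [D p]]] or [C [C [D not [D not [D s]]]] and [D ( [B [C [D p]]] )]]] or [C [D p]]]

p or p or not not s and ( p )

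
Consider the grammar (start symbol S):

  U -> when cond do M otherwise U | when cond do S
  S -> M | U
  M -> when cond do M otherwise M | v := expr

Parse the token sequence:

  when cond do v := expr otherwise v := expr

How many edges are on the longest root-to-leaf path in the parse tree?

[S [M when cond do [M v := expr] otherwise [M v := expr]]]

3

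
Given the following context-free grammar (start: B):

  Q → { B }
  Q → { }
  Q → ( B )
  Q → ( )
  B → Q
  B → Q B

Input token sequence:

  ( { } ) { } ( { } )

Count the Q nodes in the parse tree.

[B [Q ( [B [Q { }]] )] [B [Q { }] [B [Q ( [B [Q { }]] )]]]]

5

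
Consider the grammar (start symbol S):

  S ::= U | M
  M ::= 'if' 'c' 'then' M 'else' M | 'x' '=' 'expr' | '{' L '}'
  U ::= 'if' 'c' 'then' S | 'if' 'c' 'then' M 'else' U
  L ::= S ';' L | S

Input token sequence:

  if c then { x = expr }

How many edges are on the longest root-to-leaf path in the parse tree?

7

[S [U if c then [S [M { [L [S [M x = expr]]] }]]]]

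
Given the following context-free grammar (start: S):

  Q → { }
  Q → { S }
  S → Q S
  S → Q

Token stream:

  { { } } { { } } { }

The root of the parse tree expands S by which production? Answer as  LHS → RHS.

S → Q S

[S [Q { [S [Q { }]] }] [S [Q { [S [Q { }]] }] [S [Q { }]]]]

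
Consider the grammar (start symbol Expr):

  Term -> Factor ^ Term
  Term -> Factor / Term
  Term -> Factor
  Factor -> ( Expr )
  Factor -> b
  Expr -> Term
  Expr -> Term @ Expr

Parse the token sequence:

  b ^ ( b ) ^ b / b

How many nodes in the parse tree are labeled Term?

5

[Expr [Term [Factor b] ^ [Term [Factor ( [Expr [Term [Factor b]]] )] ^ [Term [Factor b] / [Term [Factor b]]]]]]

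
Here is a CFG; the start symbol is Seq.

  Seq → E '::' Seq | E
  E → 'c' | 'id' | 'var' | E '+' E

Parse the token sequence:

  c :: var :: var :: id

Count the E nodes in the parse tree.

[Seq [E c] :: [Seq [E var] :: [Seq [E var] :: [Seq [E id]]]]]

4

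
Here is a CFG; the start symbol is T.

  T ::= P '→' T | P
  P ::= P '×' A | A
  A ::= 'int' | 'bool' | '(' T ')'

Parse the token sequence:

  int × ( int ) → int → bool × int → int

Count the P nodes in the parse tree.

[T [P [P [A int]] × [A ( [T [P [A int]]] )]] → [T [P [A int]] → [T [P [P [A bool]] × [A int]] → [T [P [A int]]]]]]

7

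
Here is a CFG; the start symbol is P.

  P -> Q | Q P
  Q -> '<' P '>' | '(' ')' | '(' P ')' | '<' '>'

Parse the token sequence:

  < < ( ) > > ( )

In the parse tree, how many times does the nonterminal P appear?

[P [Q < [P [Q < [P [Q ( )]] >]] >] [P [Q ( )]]]

4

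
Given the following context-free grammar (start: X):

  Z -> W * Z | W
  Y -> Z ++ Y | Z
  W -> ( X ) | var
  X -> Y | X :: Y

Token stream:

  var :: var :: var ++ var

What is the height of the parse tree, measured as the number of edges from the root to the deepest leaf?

6

[X [X [X [Y [Z [W var]]]] :: [Y [Z [W var]]]] :: [Y [Z [W var]] ++ [Y [Z [W var]]]]]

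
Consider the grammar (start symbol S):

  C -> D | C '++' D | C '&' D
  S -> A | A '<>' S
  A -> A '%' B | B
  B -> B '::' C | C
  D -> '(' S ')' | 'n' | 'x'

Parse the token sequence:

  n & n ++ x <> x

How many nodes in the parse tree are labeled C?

[S [A [B [C [C [C [D n]] & [D n]] ++ [D x]]]] <> [S [A [B [C [D x]]]]]]

4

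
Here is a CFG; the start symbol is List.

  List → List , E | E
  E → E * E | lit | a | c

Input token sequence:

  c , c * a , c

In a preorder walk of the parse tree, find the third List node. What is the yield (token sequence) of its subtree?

c

[List [List [List [E c]] , [E [E c] * [E a]]] , [E c]]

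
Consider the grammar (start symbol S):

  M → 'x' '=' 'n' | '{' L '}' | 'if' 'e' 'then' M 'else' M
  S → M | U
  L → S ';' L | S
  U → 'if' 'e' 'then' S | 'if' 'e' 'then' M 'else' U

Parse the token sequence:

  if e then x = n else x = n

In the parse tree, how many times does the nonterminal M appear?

[S [M if e then [M x = n] else [M x = n]]]

3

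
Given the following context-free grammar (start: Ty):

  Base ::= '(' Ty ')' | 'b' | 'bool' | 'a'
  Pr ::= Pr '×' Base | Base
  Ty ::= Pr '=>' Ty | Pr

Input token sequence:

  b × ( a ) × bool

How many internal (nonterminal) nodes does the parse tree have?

[Ty [Pr [Pr [Pr [Base b]] × [Base ( [Ty [Pr [Base a]]] )]] × [Base bool]]]

10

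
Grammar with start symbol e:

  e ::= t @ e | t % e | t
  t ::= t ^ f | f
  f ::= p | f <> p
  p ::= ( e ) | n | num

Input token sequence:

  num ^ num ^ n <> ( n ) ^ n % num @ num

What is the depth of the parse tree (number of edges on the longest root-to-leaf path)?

9

[e [t [t [t [t [f [p num]]] ^ [f [p num]]] ^ [f [f [p n]] <> [p ( [e [t [f [p n]]]] )]]] ^ [f [p n]]] % [e [t [f [p num]]] @ [e [t [f [p num]]]]]]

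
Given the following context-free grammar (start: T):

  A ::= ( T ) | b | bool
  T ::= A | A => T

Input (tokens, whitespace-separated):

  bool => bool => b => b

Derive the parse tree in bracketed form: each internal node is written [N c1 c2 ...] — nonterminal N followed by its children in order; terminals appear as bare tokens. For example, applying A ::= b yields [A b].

[T [A bool] => [T [A bool] => [T [A b] => [T [A b]]]]]

T
A => T
bool => T
bool => A => T
bool => bool => T
bool => bool => A => T
bool => bool => b => T
bool => bool => b => A
bool => bool => b => b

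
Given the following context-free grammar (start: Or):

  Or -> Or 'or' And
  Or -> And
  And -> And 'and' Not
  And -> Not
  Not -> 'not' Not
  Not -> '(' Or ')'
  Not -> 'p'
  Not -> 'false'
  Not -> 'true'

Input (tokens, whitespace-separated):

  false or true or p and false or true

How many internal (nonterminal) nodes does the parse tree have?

14

[Or [Or [Or [Or [And [Not false]]] or [And [Not true]]] or [And [And [Not p]] and [Not false]]] or [And [Not true]]]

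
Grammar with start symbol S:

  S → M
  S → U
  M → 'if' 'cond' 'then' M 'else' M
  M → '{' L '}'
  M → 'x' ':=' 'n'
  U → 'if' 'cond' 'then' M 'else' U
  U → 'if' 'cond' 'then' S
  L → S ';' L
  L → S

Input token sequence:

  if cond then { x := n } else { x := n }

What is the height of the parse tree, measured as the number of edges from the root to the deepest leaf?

[S [M if cond then [M { [L [S [M x := n]]] }] else [M { [L [S [M x := n]]] }]]]

6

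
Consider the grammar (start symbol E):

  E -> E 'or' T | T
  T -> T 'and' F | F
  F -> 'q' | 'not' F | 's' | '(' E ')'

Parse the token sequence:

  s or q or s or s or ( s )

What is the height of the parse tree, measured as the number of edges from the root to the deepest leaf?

7

[E [E [E [E [E [T [F s]]] or [T [F q]]] or [T [F s]]] or [T [F s]]] or [T [F ( [E [T [F s]]] )]]]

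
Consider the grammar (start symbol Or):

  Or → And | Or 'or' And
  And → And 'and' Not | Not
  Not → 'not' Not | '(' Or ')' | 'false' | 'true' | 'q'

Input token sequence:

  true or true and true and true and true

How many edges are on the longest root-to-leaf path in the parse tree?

[Or [Or [And [Not true]]] or [And [And [And [And [Not true]] and [Not true]] and [Not true]] and [Not true]]]

6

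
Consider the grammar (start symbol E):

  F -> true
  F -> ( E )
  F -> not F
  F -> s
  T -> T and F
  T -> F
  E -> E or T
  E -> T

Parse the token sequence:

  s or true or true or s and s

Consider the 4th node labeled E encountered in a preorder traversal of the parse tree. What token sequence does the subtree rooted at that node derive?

[E [E [E [E [T [F s]]] or [T [F true]]] or [T [F true]]] or [T [T [F s]] and [F s]]]

s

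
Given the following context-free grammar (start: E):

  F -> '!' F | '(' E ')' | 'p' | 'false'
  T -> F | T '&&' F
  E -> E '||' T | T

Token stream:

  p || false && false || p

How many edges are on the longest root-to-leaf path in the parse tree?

[E [E [E [T [F p]]] || [T [T [F false]] && [F false]]] || [T [F p]]]

5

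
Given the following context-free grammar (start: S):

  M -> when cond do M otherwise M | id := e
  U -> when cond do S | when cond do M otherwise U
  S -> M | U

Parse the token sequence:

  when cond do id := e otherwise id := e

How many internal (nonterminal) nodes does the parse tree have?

[S [M when cond do [M id := e] otherwise [M id := e]]]

4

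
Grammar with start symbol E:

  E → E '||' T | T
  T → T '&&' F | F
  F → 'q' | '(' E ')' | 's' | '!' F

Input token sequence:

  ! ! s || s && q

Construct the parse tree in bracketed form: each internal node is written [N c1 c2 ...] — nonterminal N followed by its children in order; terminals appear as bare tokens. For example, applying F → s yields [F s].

[E [E [T [F ! [F ! [F s]]]]] || [T [T [F s]] && [F q]]]

E
E || T
T || T
F || T
! F || T
! ! F || T
! ! s || T
! ! s || T && F
! ! s || F && F
! ! s || s && F
! ! s || s && q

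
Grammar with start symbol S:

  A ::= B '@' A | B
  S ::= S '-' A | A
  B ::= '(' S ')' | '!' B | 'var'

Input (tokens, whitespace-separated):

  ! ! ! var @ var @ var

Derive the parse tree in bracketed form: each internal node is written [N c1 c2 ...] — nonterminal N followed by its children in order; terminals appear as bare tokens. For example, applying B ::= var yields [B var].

[S [A [B ! [B ! [B ! [B var]]]] @ [A [B var] @ [A [B var]]]]]

S
A
B @ A
! B @ A
! ! B @ A
! ! ! B @ A
! ! ! var @ A
! ! ! var @ B @ A
! ! ! var @ var @ A
! ! ! var @ var @ B
! ! ! var @ var @ var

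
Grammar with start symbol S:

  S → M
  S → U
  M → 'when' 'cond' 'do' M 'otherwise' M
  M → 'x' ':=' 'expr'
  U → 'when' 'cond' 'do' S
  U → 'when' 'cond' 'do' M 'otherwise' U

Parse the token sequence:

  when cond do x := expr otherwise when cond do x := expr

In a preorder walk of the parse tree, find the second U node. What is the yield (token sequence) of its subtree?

when cond do x := expr

[S [U when cond do [M x := expr] otherwise [U when cond do [S [M x := expr]]]]]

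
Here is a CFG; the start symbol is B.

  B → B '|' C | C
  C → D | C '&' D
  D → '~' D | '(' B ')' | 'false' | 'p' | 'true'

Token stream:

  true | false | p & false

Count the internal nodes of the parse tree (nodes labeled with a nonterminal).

[B [B [B [C [D true]]] | [C [D false]]] | [C [C [D p]] & [D false]]]

11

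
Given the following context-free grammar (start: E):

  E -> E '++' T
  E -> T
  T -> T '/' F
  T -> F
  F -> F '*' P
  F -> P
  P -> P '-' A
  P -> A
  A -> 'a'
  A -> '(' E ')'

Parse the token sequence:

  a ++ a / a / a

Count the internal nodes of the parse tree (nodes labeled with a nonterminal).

18

[E [E [T [F [P [A a]]]]] ++ [T [T [T [F [P [A a]]]] / [F [P [A a]]]] / [F [P [A a]]]]]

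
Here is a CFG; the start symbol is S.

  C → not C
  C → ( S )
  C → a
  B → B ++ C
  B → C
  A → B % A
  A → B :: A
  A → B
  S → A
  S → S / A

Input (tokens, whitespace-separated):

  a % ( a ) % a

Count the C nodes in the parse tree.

[S [A [B [C a]] % [A [B [C ( [S [A [B [C a]]]] )]] % [A [B [C a]]]]]]

4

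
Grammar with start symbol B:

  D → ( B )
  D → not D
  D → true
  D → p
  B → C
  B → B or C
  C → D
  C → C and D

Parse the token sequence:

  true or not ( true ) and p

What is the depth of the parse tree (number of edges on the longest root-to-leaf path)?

8

[B [B [C [D true]]] or [C [C [D not [D ( [B [C [D true]]] )]]] and [D p]]]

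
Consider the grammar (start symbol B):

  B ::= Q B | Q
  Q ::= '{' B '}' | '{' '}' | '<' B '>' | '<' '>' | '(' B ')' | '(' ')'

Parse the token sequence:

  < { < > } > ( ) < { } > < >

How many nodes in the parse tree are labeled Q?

7

[B [Q < [B [Q { [B [Q < >]] }]] >] [B [Q ( )] [B [Q < [B [Q { }]] >] [B [Q < >]]]]]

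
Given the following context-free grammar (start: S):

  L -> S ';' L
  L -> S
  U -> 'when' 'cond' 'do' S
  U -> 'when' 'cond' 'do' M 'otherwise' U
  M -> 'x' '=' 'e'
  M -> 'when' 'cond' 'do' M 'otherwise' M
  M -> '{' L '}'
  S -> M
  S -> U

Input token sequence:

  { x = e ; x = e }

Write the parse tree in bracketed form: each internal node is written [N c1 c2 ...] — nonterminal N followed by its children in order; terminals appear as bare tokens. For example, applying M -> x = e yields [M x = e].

[S [M { [L [S [M x = e]] ; [L [S [M x = e]]]] }]]

S
M
{ L }
{ S ; L }
{ M ; L }
{ x = e ; L }
{ x = e ; S }
{ x = e ; M }
{ x = e ; x = e }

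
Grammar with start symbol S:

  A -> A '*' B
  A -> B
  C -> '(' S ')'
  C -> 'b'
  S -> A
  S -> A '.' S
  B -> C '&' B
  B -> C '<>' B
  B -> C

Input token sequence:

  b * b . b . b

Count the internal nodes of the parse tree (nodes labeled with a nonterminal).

[S [A [A [B [C b]]] * [B [C b]]] . [S [A [B [C b]]] . [S [A [B [C b]]]]]]

15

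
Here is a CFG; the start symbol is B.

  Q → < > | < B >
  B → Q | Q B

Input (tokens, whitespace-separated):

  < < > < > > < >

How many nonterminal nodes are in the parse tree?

[B [Q < [B [Q < >] [B [Q < >]]] >] [B [Q < >]]]

8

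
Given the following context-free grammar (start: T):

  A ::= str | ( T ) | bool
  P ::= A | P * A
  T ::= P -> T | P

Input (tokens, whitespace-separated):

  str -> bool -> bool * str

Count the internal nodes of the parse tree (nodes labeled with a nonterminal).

11

[T [P [A str]] -> [T [P [A bool]] -> [T [P [P [A bool]] * [A str]]]]]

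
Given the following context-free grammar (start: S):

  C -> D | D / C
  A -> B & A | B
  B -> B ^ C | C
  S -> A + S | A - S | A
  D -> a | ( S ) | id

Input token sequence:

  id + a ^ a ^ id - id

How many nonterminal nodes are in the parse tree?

[S [A [B [C [D id]]]] + [S [A [B [B [B [C [D a]]] ^ [C [D a]]] ^ [C [D id]]]] - [S [A [B [C [D id]]]]]]]

21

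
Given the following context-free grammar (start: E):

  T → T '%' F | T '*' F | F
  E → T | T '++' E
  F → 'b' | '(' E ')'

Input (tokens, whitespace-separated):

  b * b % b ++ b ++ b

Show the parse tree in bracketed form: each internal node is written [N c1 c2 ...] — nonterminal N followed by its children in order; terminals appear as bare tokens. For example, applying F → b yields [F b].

E
T ++ E
T % F ++ E
T * F % F ++ E
F * F % F ++ E
b * F % F ++ E
b * b % F ++ E
b * b % b ++ E
b * b % b ++ T ++ E
b * b % b ++ F ++ E
b * b % b ++ b ++ E
b * b % b ++ b ++ T
b * b % b ++ b ++ F
b * b % b ++ b ++ b

[E [T [T [T [F b]] * [F b]] % [F b]] ++ [E [T [F b]] ++ [E [T [F b]]]]]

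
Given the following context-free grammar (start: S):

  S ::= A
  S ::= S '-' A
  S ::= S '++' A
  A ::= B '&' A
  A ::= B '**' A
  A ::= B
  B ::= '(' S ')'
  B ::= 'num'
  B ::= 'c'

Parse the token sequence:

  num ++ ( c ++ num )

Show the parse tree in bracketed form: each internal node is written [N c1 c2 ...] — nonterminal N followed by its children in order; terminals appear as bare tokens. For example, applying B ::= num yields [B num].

[S [S [A [B num]]] ++ [A [B ( [S [S [A [B c]]] ++ [A [B num]]] )]]]

S
S ++ A
A ++ A
B ++ A
num ++ A
num ++ B
num ++ ( S )
num ++ ( S ++ A )
num ++ ( A ++ A )
num ++ ( B ++ A )
num ++ ( c ++ A )
num ++ ( c ++ B )
num ++ ( c ++ num )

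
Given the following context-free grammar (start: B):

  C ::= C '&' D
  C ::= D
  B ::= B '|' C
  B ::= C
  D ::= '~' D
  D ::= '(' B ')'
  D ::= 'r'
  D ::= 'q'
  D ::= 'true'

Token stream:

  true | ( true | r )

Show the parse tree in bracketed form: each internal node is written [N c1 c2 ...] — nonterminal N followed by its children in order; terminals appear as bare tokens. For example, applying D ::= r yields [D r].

B
B | C
C | C
D | C
true | C
true | D
true | ( B )
true | ( B | C )
true | ( C | C )
true | ( D | C )
true | ( true | C )
true | ( true | D )
true | ( true | r )

[B [B [C [D true]]] | [C [D ( [B [B [C [D true]]] | [C [D r]]] )]]]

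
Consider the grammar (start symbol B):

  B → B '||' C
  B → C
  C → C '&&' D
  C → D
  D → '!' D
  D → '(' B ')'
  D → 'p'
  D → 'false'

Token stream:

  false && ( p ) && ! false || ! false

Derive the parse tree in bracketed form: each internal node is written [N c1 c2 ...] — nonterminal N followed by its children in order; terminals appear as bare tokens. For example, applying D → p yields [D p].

[B [B [C [C [C [D false]] && [D ( [B [C [D p]]] )]] && [D ! [D false]]]] || [C [D ! [D false]]]]

B
B || C
C || C
C && D || C
C && D && D || C
D && D && D || C
false && D && D || C
false && ( B ) && D || C
false && ( C ) && D || C
false && ( D ) && D || C
false && ( p ) && D || C
false && ( p ) && ! D || C
false && ( p ) && ! false || C
false && ( p ) && ! false || D
false && ( p ) && ! false || ! D
false && ( p ) && ! false || ! false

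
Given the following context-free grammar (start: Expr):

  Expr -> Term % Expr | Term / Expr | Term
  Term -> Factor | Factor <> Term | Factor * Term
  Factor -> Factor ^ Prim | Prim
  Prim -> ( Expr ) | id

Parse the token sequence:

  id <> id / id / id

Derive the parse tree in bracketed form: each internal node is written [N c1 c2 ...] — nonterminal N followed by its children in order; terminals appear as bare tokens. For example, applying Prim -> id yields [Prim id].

Expr
Term / Expr
Factor <> Term / Expr
Prim <> Term / Expr
id <> Term / Expr
id <> Factor / Expr
id <> Prim / Expr
id <> id / Expr
id <> id / Term / Expr
id <> id / Factor / Expr
id <> id / Prim / Expr
id <> id / id / Expr
id <> id / id / Term
id <> id / id / Factor
id <> id / id / Prim
id <> id / id / id

[Expr [Term [Factor [Prim id]] <> [Term [Factor [Prim id]]]] / [Expr [Term [Factor [Prim id]]] / [Expr [Term [Factor [Prim id]]]]]]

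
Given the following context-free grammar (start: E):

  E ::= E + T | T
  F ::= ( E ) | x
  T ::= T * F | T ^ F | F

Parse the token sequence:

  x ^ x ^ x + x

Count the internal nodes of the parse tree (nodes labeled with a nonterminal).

10

[E [E [T [T [T [F x]] ^ [F x]] ^ [F x]]] + [T [F x]]]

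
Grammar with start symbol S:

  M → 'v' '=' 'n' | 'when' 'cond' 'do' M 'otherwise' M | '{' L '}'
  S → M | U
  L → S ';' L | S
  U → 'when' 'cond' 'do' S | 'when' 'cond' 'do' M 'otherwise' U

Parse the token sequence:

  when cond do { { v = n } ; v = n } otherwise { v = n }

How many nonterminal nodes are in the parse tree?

[S [M when cond do [M { [L [S [M { [L [S [M v = n]]] }]] ; [L [S [M v = n]]]] }] otherwise [M { [L [S [M v = n]]] }]]]

16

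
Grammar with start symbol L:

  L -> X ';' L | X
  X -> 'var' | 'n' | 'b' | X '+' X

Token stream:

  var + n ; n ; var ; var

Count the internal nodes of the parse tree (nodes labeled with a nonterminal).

10

[L [X [X var] + [X n]] ; [L [X n] ; [L [X var] ; [L [X var]]]]]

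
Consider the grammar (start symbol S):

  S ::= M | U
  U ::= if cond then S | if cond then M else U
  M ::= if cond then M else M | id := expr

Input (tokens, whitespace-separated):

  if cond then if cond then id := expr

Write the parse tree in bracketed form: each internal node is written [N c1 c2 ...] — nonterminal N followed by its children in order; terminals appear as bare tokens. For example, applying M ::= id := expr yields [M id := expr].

[S [U if cond then [S [U if cond then [S [M id := expr]]]]]]

S
U
if cond then S
if cond then U
if cond then if cond then S
if cond then if cond then M
if cond then if cond then id := expr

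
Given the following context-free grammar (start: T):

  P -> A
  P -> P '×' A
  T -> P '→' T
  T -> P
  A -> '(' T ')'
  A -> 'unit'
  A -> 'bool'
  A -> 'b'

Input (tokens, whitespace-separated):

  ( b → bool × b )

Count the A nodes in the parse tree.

[T [P [A ( [T [P [A b]] → [T [P [P [A bool]] × [A b]]]] )]]]

4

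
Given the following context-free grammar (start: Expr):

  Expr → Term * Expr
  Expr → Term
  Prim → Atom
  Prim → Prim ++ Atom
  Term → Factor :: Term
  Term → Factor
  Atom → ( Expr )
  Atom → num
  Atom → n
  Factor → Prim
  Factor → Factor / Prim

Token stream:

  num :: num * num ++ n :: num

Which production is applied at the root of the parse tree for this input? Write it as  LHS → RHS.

Expr → Term * Expr

[Expr [Term [Factor [Prim [Atom num]]] :: [Term [Factor [Prim [Atom num]]]]] * [Expr [Term [Factor [Prim [Prim [Atom num]] ++ [Atom n]]] :: [Term [Factor [Prim [Atom num]]]]]]]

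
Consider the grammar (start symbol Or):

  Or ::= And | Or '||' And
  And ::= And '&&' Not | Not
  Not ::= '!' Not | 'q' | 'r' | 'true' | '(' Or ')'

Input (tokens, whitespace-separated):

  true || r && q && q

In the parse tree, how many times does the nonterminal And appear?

4

[Or [Or [And [Not true]]] || [And [And [And [Not r]] && [Not q]] && [Not q]]]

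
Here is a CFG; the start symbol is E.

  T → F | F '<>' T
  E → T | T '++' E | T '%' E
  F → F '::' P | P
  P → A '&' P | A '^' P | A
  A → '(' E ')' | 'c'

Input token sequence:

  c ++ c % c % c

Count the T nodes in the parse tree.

4

[E [T [F [P [A c]]]] ++ [E [T [F [P [A c]]]] % [E [T [F [P [A c]]]] % [E [T [F [P [A c]]]]]]]]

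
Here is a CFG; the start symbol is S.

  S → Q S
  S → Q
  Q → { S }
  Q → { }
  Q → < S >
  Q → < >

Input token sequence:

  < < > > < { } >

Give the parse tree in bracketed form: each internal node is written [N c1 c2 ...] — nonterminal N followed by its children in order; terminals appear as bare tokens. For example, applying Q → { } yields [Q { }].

[S [Q < [S [Q < >]] >] [S [Q < [S [Q { }]] >]]]

S
Q S
< S > S
< Q > S
< < > > S
< < > > Q
< < > > < S >
< < > > < Q >
< < > > < { } >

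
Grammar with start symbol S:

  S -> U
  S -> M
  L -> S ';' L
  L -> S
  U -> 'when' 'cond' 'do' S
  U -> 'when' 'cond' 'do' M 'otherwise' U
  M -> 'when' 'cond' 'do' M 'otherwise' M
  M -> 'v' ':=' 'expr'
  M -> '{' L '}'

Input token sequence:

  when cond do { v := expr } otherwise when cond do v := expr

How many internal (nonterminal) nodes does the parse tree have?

[S [U when cond do [M { [L [S [M v := expr]]] }] otherwise [U when cond do [S [M v := expr]]]]]

9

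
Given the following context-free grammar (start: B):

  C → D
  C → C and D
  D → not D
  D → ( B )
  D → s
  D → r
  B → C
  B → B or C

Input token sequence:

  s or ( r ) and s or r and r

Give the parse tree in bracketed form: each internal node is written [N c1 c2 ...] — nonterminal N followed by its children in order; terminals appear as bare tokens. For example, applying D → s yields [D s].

B
B or C
B or C or C
C or C or C
D or C or C
s or C or C
s or C and D or C
s or D and D or C
s or ( B ) and D or C
s or ( C ) and D or C
s or ( D ) and D or C
s or ( r ) and D or C
s or ( r ) and s or C
s or ( r ) and s or C and D
s or ( r ) and s or D and D
s or ( r ) and s or r and D
s or ( r ) and s or r and r

[B [B [B [C [D s]]] or [C [C [D ( [B [C [D r]]] )]] and [D s]]] or [C [C [D r]] and [D r]]]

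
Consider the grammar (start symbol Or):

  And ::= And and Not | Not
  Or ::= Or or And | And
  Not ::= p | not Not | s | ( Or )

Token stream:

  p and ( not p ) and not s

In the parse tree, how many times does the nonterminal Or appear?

2

[Or [And [And [And [Not p]] and [Not ( [Or [And [Not not [Not p]]]] )]] and [Not not [Not s]]]]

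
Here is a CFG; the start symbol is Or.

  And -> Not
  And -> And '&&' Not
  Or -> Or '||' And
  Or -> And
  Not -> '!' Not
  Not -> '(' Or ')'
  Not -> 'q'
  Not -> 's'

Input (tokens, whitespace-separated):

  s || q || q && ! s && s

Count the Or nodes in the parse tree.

3

[Or [Or [Or [And [Not s]]] || [And [Not q]]] || [And [And [And [Not q]] && [Not ! [Not s]]] && [Not s]]]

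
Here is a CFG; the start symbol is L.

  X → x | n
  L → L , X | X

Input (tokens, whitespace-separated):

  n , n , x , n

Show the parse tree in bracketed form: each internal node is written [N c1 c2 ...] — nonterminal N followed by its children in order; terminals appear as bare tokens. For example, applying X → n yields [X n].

L
L , X
L , X , X
L , X , X , X
X , X , X , X
n , X , X , X
n , n , X , X
n , n , x , X
n , n , x , n

[L [L [L [L [X n]] , [X n]] , [X x]] , [X n]]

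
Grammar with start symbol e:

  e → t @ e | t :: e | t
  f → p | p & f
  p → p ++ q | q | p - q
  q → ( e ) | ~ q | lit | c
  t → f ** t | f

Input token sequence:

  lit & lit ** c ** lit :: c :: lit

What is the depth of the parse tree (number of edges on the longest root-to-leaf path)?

7

[e [t [f [p [q lit]] & [f [p [q lit]]]] ** [t [f [p [q c]]] ** [t [f [p [q lit]]]]]] :: [e [t [f [p [q c]]]] :: [e [t [f [p [q lit]]]]]]]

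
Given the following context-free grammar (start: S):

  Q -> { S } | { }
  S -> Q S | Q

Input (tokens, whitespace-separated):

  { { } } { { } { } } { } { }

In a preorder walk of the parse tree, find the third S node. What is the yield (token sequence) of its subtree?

{ { } { } } { } { }

[S [Q { [S [Q { }]] }] [S [Q { [S [Q { }] [S [Q { }]]] }] [S [Q { }] [S [Q { }]]]]]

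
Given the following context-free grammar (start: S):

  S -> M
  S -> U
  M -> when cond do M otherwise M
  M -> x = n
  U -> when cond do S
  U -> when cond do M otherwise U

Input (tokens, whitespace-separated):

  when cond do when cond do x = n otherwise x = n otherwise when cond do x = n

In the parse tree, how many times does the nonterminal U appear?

2

[S [U when cond do [M when cond do [M x = n] otherwise [M x = n]] otherwise [U when cond do [S [M x = n]]]]]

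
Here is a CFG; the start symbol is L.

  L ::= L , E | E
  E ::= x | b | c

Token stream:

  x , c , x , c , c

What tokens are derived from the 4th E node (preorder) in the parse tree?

[L [L [L [L [L [E x]] , [E c]] , [E x]] , [E c]] , [E c]]

c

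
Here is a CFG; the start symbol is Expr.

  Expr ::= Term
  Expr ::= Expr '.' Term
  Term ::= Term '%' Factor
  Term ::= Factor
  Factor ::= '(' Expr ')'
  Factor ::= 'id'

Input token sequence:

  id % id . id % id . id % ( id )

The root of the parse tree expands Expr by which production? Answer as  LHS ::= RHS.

Expr ::= Expr '.' Term

[Expr [Expr [Expr [Term [Term [Factor id]] % [Factor id]]] . [Term [Term [Factor id]] % [Factor id]]] . [Term [Term [Factor id]] % [Factor ( [Expr [Term [Factor id]]] )]]]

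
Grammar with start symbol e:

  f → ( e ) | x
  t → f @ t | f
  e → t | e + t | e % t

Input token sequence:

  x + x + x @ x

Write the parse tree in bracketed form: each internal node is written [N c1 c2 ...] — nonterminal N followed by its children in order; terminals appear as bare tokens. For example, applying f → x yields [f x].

e
e + t
e + t + t
t + t + t
f + t + t
x + t + t
x + f + t
x + x + t
x + x + f @ t
x + x + x @ t
x + x + x @ f
x + x + x @ x

[e [e [e [t [f x]]] + [t [f x]]] + [t [f x] @ [t [f x]]]]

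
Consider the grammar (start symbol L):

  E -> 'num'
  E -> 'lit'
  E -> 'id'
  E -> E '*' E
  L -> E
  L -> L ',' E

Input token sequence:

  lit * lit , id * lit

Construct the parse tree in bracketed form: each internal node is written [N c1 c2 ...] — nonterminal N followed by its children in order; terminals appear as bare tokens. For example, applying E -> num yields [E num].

[L [L [E [E lit] * [E lit]]] , [E [E id] * [E lit]]]

L
L , E
E , E
E * E , E
lit * E , E
lit * lit , E
lit * lit , E * E
lit * lit , id * E
lit * lit , id * lit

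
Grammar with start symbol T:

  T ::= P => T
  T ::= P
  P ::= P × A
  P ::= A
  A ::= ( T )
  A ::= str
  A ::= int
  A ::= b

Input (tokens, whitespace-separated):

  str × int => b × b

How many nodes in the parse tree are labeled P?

4

[T [P [P [A str]] × [A int]] => [T [P [P [A b]] × [A b]]]]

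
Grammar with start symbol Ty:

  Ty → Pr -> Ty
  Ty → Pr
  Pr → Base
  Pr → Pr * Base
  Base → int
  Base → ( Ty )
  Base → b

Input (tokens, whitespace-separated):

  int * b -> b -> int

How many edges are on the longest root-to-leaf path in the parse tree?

[Ty [Pr [Pr [Base int]] * [Base b]] -> [Ty [Pr [Base b]] -> [Ty [Pr [Base int]]]]]

5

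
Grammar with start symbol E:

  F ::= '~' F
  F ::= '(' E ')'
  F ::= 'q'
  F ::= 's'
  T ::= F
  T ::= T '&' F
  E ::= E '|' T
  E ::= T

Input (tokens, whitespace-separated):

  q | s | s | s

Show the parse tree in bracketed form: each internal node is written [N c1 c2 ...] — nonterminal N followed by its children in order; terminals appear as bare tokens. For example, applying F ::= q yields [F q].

E
E | T
E | T | T
E | T | T | T
T | T | T | T
F | T | T | T
q | T | T | T
q | F | T | T
q | s | T | T
q | s | F | T
q | s | s | T
q | s | s | F
q | s | s | s

[E [E [E [E [T [F q]]] | [T [F s]]] | [T [F s]]] | [T [F s]]]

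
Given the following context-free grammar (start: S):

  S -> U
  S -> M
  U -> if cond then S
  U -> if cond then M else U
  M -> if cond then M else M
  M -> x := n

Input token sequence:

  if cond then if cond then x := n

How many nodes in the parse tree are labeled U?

2

[S [U if cond then [S [U if cond then [S [M x := n]]]]]]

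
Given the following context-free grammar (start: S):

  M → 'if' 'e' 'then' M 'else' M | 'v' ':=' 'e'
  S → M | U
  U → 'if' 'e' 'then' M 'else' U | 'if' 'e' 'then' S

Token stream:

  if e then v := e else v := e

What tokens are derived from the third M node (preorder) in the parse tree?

v := e

[S [M if e then [M v := e] else [M v := e]]]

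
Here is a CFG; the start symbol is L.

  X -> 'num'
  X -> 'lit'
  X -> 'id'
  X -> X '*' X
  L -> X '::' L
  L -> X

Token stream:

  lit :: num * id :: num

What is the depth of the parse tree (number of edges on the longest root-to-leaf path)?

4

[L [X lit] :: [L [X [X num] * [X id]] :: [L [X num]]]]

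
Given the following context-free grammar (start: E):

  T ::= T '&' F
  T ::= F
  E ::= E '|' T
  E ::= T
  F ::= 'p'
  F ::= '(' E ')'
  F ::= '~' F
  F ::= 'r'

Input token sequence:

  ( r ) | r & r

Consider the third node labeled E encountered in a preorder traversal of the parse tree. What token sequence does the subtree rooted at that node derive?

[E [E [T [F ( [E [T [F r]]] )]]] | [T [T [F r]] & [F r]]]

r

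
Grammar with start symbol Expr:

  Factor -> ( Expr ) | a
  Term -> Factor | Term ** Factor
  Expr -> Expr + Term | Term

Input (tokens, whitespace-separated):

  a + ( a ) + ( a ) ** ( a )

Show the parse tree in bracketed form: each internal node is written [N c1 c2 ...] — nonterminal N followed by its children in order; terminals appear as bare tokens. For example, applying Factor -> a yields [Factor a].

Expr
Expr + Term
Expr + Term + Term
Term + Term + Term
Factor + Term + Term
a + Term + Term
a + Factor + Term
a + ( Expr ) + Term
a + ( Term ) + Term
a + ( Factor ) + Term
a + ( a ) + Term
a + ( a ) + Term ** Factor
a + ( a ) + Factor ** Factor
a + ( a ) + ( Expr ) ** Factor
a + ( a ) + ( Term ) ** Factor
a + ( a ) + ( Factor ) ** Factor
a + ( a ) + ( a ) ** Factor
a + ( a ) + ( a ) ** ( Expr )
a + ( a ) + ( a ) ** ( Term )
a + ( a ) + ( a ) ** ( Factor )
a + ( a ) + ( a ) ** ( a )

[Expr [Expr [Expr [Term [Factor a]]] + [Term [Factor ( [Expr [Term [Factor a]]] )]]] + [Term [Term [Factor ( [Expr [Term [Factor a]]] )]] ** [Factor ( [Expr [Term [Factor a]]] )]]]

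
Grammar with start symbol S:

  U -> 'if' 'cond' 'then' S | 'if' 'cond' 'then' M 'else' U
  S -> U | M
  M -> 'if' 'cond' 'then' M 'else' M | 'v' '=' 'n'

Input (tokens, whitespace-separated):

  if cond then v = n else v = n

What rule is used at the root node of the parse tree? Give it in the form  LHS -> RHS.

S -> M

[S [M if cond then [M v = n] else [M v = n]]]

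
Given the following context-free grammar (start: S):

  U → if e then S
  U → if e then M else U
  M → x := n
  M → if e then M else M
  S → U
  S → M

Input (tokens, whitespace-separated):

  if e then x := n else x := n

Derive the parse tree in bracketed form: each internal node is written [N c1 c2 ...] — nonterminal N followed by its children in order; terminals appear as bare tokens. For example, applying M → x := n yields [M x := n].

[S [M if e then [M x := n] else [M x := n]]]

S
M
if e then M else M
if e then x := n else M
if e then x := n else x := n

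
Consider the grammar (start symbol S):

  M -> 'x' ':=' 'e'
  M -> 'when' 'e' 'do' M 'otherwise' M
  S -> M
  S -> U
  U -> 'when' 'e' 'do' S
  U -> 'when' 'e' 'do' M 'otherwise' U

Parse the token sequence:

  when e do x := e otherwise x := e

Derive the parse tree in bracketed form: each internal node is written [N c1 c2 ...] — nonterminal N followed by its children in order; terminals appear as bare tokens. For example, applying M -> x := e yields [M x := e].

S
M
when e do M otherwise M
when e do x := e otherwise M
when e do x := e otherwise x := e

[S [M when e do [M x := e] otherwise [M x := e]]]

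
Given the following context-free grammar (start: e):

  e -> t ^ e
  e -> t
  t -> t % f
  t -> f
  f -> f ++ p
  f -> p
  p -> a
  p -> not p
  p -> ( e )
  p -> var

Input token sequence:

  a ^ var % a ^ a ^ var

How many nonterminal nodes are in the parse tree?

19

[e [t [f [p a]]] ^ [e [t [t [f [p var]]] % [f [p a]]] ^ [e [t [f [p a]]] ^ [e [t [f [p var]]]]]]]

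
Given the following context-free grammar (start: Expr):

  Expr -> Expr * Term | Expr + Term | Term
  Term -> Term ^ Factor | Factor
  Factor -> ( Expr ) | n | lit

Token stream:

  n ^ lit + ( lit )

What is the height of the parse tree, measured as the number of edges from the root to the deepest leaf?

[Expr [Expr [Term [Term [Factor n]] ^ [Factor lit]]] + [Term [Factor ( [Expr [Term [Factor lit]]] )]]]

6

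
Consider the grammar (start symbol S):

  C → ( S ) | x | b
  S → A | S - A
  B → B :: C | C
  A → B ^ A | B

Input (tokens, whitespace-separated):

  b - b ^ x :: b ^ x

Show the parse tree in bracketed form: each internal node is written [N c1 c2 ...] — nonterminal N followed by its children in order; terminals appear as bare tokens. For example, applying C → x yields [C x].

S
S - A
A - A
B - A
C - A
b - A
b - B ^ A
b - C ^ A
b - b ^ A
b - b ^ B ^ A
b - b ^ B :: C ^ A
b - b ^ C :: C ^ A
b - b ^ x :: C ^ A
b - b ^ x :: b ^ A
b - b ^ x :: b ^ B
b - b ^ x :: b ^ C
b - b ^ x :: b ^ x

[S [S [A [B [C b]]]] - [A [B [C b]] ^ [A [B [B [C x]] :: [C b]] ^ [A [B [C x]]]]]]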